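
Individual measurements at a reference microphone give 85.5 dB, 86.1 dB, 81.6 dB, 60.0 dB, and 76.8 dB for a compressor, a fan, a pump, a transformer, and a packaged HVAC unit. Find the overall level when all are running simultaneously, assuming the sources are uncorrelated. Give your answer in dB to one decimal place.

For uncorrelated sources the intensities add, so convert each level to linear form, sum, and take 10·log₁₀ of the total.
Σ 10^(L/10) = 10^(85.5/10) + 10^(86.1/10) + 10^(81.6/10) + 10^(60.0/10) + 10^(76.8/10) = 9.556e+08.
L_total = 10·log₁₀(9.556e+08) = 89.80 dB.

89.8 dB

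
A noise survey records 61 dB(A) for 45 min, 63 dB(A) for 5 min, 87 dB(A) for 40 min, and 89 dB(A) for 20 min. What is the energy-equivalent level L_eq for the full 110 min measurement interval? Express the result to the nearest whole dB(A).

85 dB(A)

L_eq = 10·log₁₀[(1/T)·Σ tᵢ·10^(Lᵢ/10)] with T = 110 min.
Σ tᵢ·10^(Lᵢ/10) = 45·10^(61/10) + 5·10^(63/10) + 40·10^(87/10) + 20·10^(89/10) = 3.600e+10.
L_eq = 10·log₁₀(3.600e+10/110) = 85.15 dB(A).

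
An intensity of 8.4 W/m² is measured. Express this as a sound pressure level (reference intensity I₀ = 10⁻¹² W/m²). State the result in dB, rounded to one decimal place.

129.2 dB

Dividing by I₀ shifts the exponent by 12: I/I₀ = 8.4×10^12.
L = 10·(0.9243 + 12) = 129.24 dB.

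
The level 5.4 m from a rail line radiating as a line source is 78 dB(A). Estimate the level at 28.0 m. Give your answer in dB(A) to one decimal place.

Cylindrical spreading from a line source gives a 10·log₁₀(r₂/r₁) drop.
L₂ = 78 − 10·log₁₀(28.0/5.4) = 78 − 7.148 = 70.85 dB(A).

70.9 dB(A)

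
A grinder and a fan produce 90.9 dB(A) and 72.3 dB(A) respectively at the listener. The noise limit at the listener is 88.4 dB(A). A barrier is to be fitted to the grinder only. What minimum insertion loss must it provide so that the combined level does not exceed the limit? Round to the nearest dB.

Everything except the grinder sums to 10^(72.3/10) = 1.698e+07 in linear terms, 72.30 dB(A).
The limit corresponds to 10^(88.4/10) = 6.918e+08; subtracting the fixed part leaves 6.748e+08 for the grinder, i.e. 88.29 dB(A).
Required insertion loss = 90.9 − 88.29 = 2.61 dB.

3 dB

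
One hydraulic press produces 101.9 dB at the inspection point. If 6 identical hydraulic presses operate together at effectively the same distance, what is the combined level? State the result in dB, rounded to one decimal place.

109.7 dB

With 6 equal, uncorrelated contributions the intensity is 6× that of one unit, giving a rise of 10·log₁₀ 6.
L_total = 101.9 + 10·log₁₀(6) = 101.9 + 7.782 = 109.68 dB.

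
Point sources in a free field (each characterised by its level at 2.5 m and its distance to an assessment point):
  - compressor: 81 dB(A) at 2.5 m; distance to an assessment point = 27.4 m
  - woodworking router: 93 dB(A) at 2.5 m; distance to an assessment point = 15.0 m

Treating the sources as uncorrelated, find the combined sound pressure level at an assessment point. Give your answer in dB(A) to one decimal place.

Propagate each source to the receiver with L = L_ref − 20·log₁₀(r/r_ref), then add intensities.
compressor: 81 − 20·log₁₀(27.4/2.5) = 81 − 20.80 = 60.20 dB(A).
woodworking router: 93 − 20·log₁₀(15.0/2.5) = 93 − 15.56 = 77.44 dB(A).
Σ 10^(L/10) = 5.647e+07 → L_total = 10·log₁₀(5.647e+07) = 77.52 dB(A).

77.5 dB(A)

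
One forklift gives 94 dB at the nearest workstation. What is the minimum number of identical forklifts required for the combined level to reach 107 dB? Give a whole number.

20

Need L₁ + 10·log₁₀ N ≥ 107, i.e. log₁₀ N ≥ 1.30.
N ≥ 10^(13.0/10) = 19.953, so N = 20.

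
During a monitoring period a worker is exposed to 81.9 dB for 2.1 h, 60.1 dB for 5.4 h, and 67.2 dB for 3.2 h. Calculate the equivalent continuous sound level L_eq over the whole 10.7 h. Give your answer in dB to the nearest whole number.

L_eq = 10·log₁₀[(1/T)·Σ tᵢ·10^(Lᵢ/10)] with T = 10.7 h.
Σ tᵢ·10^(Lᵢ/10) = 2.1·10^(81.9/10) + 5.4·10^(60.1/10) + 3.2·10^(67.2/10) = 3.476e+08.
L_eq = 10·log₁₀(3.476e+08/10.7) = 75.12 dB.

75 dB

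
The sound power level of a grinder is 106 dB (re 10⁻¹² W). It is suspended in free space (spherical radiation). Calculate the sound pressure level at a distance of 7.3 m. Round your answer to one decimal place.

77.7 dB

L_p = L_w − 10·log₁₀(4π·r²) with r = 7.3 m.
4π·r² = 669.7 m², 10·log₁₀ of that is 28.259 dB.
L_p = 106 − 28.259 = 77.74 dB.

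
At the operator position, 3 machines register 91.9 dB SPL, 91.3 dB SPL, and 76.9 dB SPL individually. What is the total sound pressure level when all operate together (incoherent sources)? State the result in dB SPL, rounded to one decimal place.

94.7 dB SPL

Incoherent sources combine by intensity addition: L_total = 10·log₁₀(Σ 10^(L_i/10)).
Σ 10^(L/10) = 10^(91.9/10) + 10^(91.3/10) + 10^(76.9/10) = 2.947e+09.
L_total = 10·log₁₀(2.947e+09) = 94.69 dB SPL.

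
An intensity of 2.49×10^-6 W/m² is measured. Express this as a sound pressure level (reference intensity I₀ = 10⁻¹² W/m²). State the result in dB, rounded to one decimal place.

64.0 dB

L = 10·log₁₀(I/I₀) = 10·log₁₀(2.49×10^-6/10⁻¹²) = 10·log₁₀(2.49×10^6).
L = 10·(0.3962 + 6) = 63.96 dB.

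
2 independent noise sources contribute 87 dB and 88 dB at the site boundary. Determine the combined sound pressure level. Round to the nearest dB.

91 dB

For uncorrelated sources the intensities add, so convert each level to linear form, sum, and take 10·log₁₀ of the total.
Σ 10^(L/10) = 10^(87/10) + 10^(88/10) = 1.132e+09.
L_total = 10·log₁₀(1.132e+09) = 90.54 dB.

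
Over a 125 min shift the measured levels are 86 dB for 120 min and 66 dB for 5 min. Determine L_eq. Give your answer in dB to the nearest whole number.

86 dB

The energy average is taken in the linear domain: L_eq = 10·log₁₀[(Σ tᵢ·10^(Lᵢ/10))/T], T = 125 min.
Σ tᵢ·10^(Lᵢ/10) = 120·10^(86/10) + 5·10^(66/10) = 4.779e+10.
L_eq = 10·log₁₀(4.779e+10/125) = 85.82 dB.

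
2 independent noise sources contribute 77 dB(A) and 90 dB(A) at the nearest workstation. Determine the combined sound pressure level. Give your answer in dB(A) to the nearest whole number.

90 dB(A)

For uncorrelated sources the intensities add, so convert each level to linear form, sum, and take 10·log₁₀ of the total.
Σ 10^(L/10) = 10^(77/10) + 10^(90/10) = 1.050e+09.
L_total = 10·log₁₀(1.050e+09) = 90.21 dB(A).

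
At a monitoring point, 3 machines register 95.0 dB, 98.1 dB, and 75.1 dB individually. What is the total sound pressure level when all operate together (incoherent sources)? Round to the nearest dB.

For uncorrelated sources the intensities add, so convert each level to linear form, sum, and take 10·log₁₀ of the total.
Σ 10^(L/10) = 10^(95.0/10) + 10^(98.1/10) + 10^(75.1/10) = 9.651e+09.
L_total = 10·log₁₀(9.651e+09) = 99.85 dB.

100 dB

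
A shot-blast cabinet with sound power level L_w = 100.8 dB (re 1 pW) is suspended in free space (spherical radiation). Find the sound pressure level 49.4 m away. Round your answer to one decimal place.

55.9 dB

L_p = L_w − 10·log₁₀(4π·r²) with r = 49.4 m.
4π·r² = 3.067e+04 m², 10·log₁₀ of that is 44.867 dB.
L_p = 100.8 − 44.867 = 55.93 dB.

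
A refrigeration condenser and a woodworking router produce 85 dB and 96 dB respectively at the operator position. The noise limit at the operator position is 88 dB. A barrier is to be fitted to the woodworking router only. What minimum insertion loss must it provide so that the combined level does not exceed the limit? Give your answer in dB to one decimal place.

Fixed contribution from the other source: Σ 10^(L/10) = 10^(85/10) = 3.162e+08 (85.00 dB).
To meet 88 dB overall, the treated woodworking router may contribute at most 10^(88/10) − 3.162e+08 = 3.147e+08, i.e. 84.98 dB.
Required insertion loss = 96 − 84.98 = 11.02 dB.

11.0 dB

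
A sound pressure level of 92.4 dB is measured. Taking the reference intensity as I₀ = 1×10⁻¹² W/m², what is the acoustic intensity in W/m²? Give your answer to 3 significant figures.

L = 10·log₁₀(I/I₀) ⇒ I = I₀·10^(L/10) = 10⁻¹² × 10^9.24.

0.00174 W/m²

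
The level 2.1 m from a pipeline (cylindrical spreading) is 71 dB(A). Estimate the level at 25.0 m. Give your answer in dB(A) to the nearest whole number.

60 dB(A)

For a line source, L₂ = L₁ − 10·log₁₀(r₂/r₁).
L₂ = 71 − 10·log₁₀(25.0/2.1) = 71 − 10.757 = 60.24 dB(A).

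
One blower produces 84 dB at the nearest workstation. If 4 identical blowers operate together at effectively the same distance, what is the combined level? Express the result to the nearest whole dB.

L_total = L₁ + 10·log₁₀ N for N identical incoherent sources.
L_total = 84 + 10·log₁₀(4) = 84 + 6.021 = 90.02 dB.

90 dB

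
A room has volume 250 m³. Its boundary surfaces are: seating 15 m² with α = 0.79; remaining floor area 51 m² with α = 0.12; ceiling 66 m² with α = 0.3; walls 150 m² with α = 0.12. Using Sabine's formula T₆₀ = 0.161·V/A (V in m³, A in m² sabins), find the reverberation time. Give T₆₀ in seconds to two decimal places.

Total absorption A = 15·0.79 + 51·0.12 + 66·0.3 + 150·0.12 = 55.77 m² sabins.
T₆₀ = 0.161·V/A = 0.161·250/55.77 = 0.722 s.

0.72 s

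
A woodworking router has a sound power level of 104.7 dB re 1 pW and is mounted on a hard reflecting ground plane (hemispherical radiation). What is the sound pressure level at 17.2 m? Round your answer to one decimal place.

The power spreads over a hemisphere of area 2π·r², so L_p = L_w − 10·log₁₀(2π·r²).
2π·r² = 1859 m², 10·log₁₀ of that is 32.692 dB.
L_p = 104.7 − 32.692 = 72.01 dB.

72.0 dB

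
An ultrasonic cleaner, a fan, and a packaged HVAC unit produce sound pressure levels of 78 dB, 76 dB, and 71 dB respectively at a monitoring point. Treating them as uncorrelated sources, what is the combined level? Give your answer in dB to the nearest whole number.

For uncorrelated sources the intensities add, so convert each level to linear form, sum, and take 10·log₁₀ of the total.
Σ 10^(L/10) = 10^(78/10) + 10^(76/10) + 10^(71/10) = 1.155e+08.
L_total = 10·log₁₀(1.155e+08) = 80.63 dB.

81 dB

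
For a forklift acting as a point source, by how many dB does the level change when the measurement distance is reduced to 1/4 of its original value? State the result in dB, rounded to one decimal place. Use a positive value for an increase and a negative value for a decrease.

+12.0 dB

A point source loses 6 dB per doubling of distance; generally ΔL = −20·log₁₀(r₂/r₁).
ΔL = −20·log₁₀(0.25) = +12.04 dB.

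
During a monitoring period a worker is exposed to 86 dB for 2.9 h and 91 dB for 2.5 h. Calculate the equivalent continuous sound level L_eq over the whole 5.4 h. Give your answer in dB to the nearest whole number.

89 dB

L_eq = 10·log₁₀[(1/T)·Σ tᵢ·10^(Lᵢ/10)] with T = 5.4 h.
Σ tᵢ·10^(Lᵢ/10) = 2.9·10^(86/10) + 2.5·10^(91/10) = 4.302e+09.
L_eq = 10·log₁₀(4.302e+09/5.4) = 89.01 dB.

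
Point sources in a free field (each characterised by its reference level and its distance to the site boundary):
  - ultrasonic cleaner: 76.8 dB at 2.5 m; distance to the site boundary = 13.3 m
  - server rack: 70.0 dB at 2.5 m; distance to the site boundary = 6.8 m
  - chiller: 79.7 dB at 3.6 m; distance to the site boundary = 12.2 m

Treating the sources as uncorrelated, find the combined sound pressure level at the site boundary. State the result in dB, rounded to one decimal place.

First find each source's level at the receiver (point-source: −20·log₁₀(r/r_ref)), then combine on an intensity basis.
ultrasonic cleaner: 76.8 − 20·log₁₀(13.3/2.5) = 76.8 − 14.52 = 62.28 dB.
server rack: 70.0 − 20·log₁₀(6.8/2.5) = 70.0 − 8.69 = 61.31 dB.
chiller: 79.7 − 20·log₁₀(12.2/3.6) = 79.7 − 10.60 = 69.10 dB.
Σ 10^(L/10) = 1.117e+07 → L_total = 10·log₁₀(1.117e+07) = 70.48 dB.

70.5 dB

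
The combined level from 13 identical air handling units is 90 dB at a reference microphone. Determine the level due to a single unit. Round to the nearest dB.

For N identical incoherent sources L_total = L₁ + 10·log₁₀ N, so L₁ = 90 − 10·log₁₀(13) = 90 − 11.139.

79 dB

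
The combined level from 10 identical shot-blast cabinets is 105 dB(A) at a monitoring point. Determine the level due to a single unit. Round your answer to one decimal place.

95.0 dB(A)

10 equal contributions raise the level by 10·log₁₀ 10 = 10.000 dB, so each unit alone gives 105 − 10.000.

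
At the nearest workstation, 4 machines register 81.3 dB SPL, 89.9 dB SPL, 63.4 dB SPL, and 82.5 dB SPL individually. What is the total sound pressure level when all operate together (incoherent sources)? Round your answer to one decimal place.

Incoherent sources combine by intensity addition: L_total = 10·log₁₀(Σ 10^(L_i/10)).
Σ 10^(L/10) = 10^(81.3/10) + 10^(89.9/10) + 10^(63.4/10) + 10^(82.5/10) = 1.292e+09.
L_total = 10·log₁₀(1.292e+09) = 91.11 dB SPL.

91.1 dB SPL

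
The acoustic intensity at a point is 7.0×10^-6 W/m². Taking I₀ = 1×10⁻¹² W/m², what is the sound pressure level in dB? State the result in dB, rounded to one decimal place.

68.5 dB

Dividing by I₀ shifts the exponent by 12: I/I₀ = 7.0×10^6.
L = 10·(0.8451 + 6) = 68.45 dB.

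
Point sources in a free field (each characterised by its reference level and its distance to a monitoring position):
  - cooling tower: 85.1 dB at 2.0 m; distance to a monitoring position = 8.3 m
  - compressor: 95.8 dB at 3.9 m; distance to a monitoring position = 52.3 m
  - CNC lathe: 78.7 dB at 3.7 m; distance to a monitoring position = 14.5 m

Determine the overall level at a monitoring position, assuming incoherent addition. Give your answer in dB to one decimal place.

Propagate each source to the receiver with L = L_ref − 20·log₁₀(r/r_ref), then add intensities.
cooling tower: 85.1 − 20·log₁₀(8.3/2.0) = 85.1 − 12.36 = 72.74 dB.
compressor: 95.8 − 20·log₁₀(52.3/3.9) = 95.8 − 22.55 = 73.25 dB.
CNC lathe: 78.7 − 20·log₁₀(14.5/3.7) = 78.7 − 11.86 = 66.84 dB.
Σ 10^(L/10) = 4.476e+07 → L_total = 10·log₁₀(4.476e+07) = 76.51 dB.

76.5 dB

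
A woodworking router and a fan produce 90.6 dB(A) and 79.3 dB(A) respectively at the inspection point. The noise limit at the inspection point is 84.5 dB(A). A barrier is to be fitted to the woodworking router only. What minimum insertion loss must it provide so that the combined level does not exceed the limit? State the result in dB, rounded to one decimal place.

7.7 dB

The untreated sources together contribute 10^(79.3/10) = 8.511e+07, i.e. 79.30 dB(A).
To meet 84.5 dB(A) overall, the treated woodworking router may contribute at most 10^(84.5/10) − 8.511e+07 = 1.967e+08, i.e. 82.94 dB(A).
So the woodworking router must be reduced from 90.6 to 82.94 dB(A): IL = 7.66 dB.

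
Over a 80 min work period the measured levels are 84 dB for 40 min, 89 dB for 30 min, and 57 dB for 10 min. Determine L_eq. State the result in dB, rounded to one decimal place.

The energy average is taken in the linear domain: L_eq = 10·log₁₀[(Σ tᵢ·10^(Lᵢ/10))/T], T = 80 min.
Σ tᵢ·10^(Lᵢ/10) = 40·10^(84/10) + 30·10^(89/10) + 10·10^(57/10) = 3.388e+10.
L_eq = 10·log₁₀(3.388e+10/80) = 86.27 dB.

86.3 dB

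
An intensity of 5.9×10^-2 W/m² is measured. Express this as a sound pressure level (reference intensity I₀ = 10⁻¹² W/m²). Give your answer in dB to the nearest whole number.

Dividing by I₀ shifts the exponent by 12: I/I₀ = 5.9×10^10.
L = 10·(0.7709 + 10) = 107.71 dB.

108 dB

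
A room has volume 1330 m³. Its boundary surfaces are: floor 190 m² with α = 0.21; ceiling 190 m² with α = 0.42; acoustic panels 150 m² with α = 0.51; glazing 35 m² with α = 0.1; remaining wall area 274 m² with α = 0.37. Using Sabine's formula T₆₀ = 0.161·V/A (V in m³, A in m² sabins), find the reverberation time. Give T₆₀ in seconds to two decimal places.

0.71 s

A = Σ Sᵢαᵢ = 190·0.21 + 190·0.42 + 150·0.51 + 35·0.1 + 274·0.37 = 301.08 m².
T₆₀ = 0.161·V/A = 0.161·1330/301.08 = 0.711 s.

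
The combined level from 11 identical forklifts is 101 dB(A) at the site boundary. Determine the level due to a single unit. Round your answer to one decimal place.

For N identical incoherent sources L_total = L₁ + 10·log₁₀ N, so L₁ = 101 − 10·log₁₀(11) = 101 − 10.414.

90.6 dB(A)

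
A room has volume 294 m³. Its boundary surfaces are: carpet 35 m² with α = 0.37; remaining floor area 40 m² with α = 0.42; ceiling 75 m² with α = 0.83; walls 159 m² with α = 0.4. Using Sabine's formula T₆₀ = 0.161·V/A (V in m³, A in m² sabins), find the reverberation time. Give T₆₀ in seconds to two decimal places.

0.30 s

Summing Sᵢαᵢ: 35·0.37 + 40·0.42 + 75·0.83 + 159·0.4 = 155.60 m².
T₆₀ = 0.161 × 294 / 155.60 = 0.304 s.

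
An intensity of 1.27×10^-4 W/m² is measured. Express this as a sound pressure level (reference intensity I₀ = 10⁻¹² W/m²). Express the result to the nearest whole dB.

81 dB

L = 10·log₁₀(I/I₀) = 10·log₁₀(1.27×10^-4/10⁻¹²) = 10·log₁₀(1.27×10^8).
L = 10·(0.1038 + 8) = 81.04 dB.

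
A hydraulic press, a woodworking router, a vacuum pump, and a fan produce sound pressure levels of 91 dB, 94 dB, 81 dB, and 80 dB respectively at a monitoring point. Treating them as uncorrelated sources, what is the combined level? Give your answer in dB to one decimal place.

96.0 dB

Incoherent sources combine by intensity addition: L_total = 10·log₁₀(Σ 10^(L_i/10)).
Σ 10^(L/10) = 10^(91/10) + 10^(94/10) + 10^(81/10) + 10^(80/10) = 3.997e+09.
L_total = 10·log₁₀(3.997e+09) = 96.02 dB.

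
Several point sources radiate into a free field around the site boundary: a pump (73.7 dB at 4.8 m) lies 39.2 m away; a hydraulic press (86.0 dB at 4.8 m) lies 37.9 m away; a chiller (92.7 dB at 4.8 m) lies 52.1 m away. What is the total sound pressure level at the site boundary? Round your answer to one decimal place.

Apply inverse-square spreading to bring every level to the receiver, then sum 10^(L/10).
pump: 73.7 − 20·log₁₀(39.2/4.8) = 73.7 − 18.24 = 55.46 dB.
hydraulic press: 86.0 − 20·log₁₀(37.9/4.8) = 86.0 − 17.95 = 68.05 dB.
chiller: 92.7 − 20·log₁₀(52.1/4.8) = 92.7 − 20.71 = 71.99 dB.
Σ 10^(L/10) = 2.254e+07 → L_total = 10·log₁₀(2.254e+07) = 73.53 dB.

73.5 dB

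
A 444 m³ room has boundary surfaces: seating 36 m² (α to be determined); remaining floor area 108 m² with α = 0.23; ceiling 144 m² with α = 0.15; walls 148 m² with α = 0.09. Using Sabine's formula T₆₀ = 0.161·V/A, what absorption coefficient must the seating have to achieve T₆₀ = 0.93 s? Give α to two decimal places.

0.48

Required total absorption A = 0.161·444/0.93 = 76.86 m².
Absorption from the other surfaces = 108·0.23 + 144·0.15 + 148·0.09 = 59.76 m², so the seating must supply 17.10 m² over 36 m².
α = 17.10/36 = 0.475.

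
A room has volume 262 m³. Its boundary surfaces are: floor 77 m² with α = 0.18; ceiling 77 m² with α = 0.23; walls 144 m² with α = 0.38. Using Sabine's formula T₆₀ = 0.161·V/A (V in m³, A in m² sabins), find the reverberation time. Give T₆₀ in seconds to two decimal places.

0.49 s

A = Σ Sᵢαᵢ = 77·0.18 + 77·0.23 + 144·0.38 = 86.29 m².
T₆₀ = 0.161·V/A = 0.161·262/86.29 = 0.489 s.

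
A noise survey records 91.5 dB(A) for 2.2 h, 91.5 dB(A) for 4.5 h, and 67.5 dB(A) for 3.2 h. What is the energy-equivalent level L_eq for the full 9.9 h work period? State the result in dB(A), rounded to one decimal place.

89.8 dB(A)

The energy average is taken in the linear domain: L_eq = 10·log₁₀[(Σ tᵢ·10^(Lᵢ/10))/T], T = 9.9 h.
Σ tᵢ·10^(Lᵢ/10) = 2.2·10^(91.5/10) + 4.5·10^(91.5/10) + 3.2·10^(67.5/10) = 9.482e+09.
L_eq = 10·log₁₀(9.482e+09/9.9) = 89.81 dB(A).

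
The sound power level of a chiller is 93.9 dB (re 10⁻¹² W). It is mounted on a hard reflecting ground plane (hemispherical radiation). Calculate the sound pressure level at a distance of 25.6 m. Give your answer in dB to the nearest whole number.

58 dB

The power spreads over a hemisphere of area 2π·r², so L_p = L_w − 10·log₁₀(2π·r²).
2π·r² = 4118 m², 10·log₁₀ of that is 36.147 dB.
L_p = 93.9 − 36.147 = 57.75 dB.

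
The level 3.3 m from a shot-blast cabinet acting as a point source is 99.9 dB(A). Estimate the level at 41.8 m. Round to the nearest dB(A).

78 dB(A)

For a point source, L₂ = L₁ − 20·log₁₀(r₂/r₁).
L₂ = 99.9 − 20·log₁₀(41.8/3.3) = 99.9 − 22.053 = 77.85 dB(A).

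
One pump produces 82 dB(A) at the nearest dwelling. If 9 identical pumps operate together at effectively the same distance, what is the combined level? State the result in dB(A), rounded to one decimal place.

N identical incoherent sources raise the level by 10·log₁₀ N.
L_total = 82 + 10·log₁₀(9) = 82 + 9.542 = 91.54 dB(A).

91.5 dB(A)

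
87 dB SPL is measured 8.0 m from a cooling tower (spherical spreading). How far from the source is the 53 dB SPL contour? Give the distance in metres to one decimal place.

400.9 m

Point-source spreading drops the level by 20·log₁₀(r₂/r₁); inverting, r₂/r₁ = 10^(ΔL/20).
r₂ = 8.0·10^((87−53)/20) = 8.0·10^(34.0/20) = 400.95 m.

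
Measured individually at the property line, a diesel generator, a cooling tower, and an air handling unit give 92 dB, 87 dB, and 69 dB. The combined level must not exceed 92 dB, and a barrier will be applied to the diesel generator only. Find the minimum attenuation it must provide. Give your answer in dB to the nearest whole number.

The untreated sources together contribute 10^(87/10) + 10^(69/10) = 5.091e+08, i.e. 87.07 dB.
The limit corresponds to 10^(92/10) = 1.585e+09; subtracting the fixed part leaves 1.076e+09 for the diesel generator, i.e. 90.32 dB.
So the diesel generator must be reduced from 92 to 90.32 dB: IL = 1.68 dB.

2 dB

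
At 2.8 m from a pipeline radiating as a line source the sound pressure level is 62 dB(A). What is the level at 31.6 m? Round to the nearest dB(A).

For a line source, L₂ = L₁ − 10·log₁₀(r₂/r₁).
L₂ = 62 − 10·log₁₀(31.6/2.8) = 62 − 10.525 = 51.47 dB(A).

51 dB(A)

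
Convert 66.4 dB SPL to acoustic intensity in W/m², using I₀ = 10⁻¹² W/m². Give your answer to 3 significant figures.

4.37e-06 W/m²

I = I₀·10^(L/10) = 10⁻¹² × 10^(66.4/10) = 10^(-5.360).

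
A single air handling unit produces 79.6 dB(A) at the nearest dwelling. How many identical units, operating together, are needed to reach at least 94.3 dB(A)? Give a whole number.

30

Need L₁ + 10·log₁₀ N ≥ 94.3, i.e. log₁₀ N ≥ 1.47.
N ≥ 10^(14.7/10) = 29.512, so N = 30.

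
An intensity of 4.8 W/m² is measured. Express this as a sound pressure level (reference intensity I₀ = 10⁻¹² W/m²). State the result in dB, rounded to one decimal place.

126.8 dB

I/I₀ = 4.8/10⁻¹² = 4.8×10^12, and L = 10·log₁₀(I/I₀).
L = 10·(0.6812 + 12) = 126.81 dB.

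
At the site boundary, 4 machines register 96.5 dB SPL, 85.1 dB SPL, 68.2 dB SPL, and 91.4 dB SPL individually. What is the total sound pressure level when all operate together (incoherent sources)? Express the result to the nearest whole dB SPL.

98 dB SPL

Incoherent sources combine by intensity addition: L_total = 10·log₁₀(Σ 10^(L_i/10)).
Σ 10^(L/10) = 10^(96.5/10) + 10^(85.1/10) + 10^(68.2/10) + 10^(91.4/10) = 6.177e+09.
L_total = 10·log₁₀(6.177e+09) = 97.91 dB SPL.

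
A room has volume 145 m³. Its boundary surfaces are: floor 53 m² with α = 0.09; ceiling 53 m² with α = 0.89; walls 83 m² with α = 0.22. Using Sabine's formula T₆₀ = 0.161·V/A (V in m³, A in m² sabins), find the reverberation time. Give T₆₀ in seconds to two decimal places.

Total absorption A = 53·0.09 + 53·0.89 + 83·0.22 = 70.20 m² sabins.
T₆₀ = 0.161·V/A = 0.161·145/70.20 = 0.333 s.

0.33 s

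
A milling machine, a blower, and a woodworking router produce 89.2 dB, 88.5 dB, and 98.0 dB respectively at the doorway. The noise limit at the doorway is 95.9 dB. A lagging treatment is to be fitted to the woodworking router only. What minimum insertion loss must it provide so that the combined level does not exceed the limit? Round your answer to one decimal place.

The untreated sources together contribute 10^(89.2/10) + 10^(88.5/10) = 1.540e+09, i.e. 91.87 dB.
To meet 95.9 dB overall, the treated woodworking router may contribute at most 10^(95.9/10) − 1.540e+09 = 2.351e+09, i.e. 93.71 dB.
So the woodworking router must be reduced from 98.0 to 93.71 dB: IL = 4.29 dB.

4.3 dB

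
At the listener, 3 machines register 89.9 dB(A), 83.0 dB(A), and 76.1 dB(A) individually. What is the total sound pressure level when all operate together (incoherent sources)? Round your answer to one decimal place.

For uncorrelated sources the intensities add, so convert each level to linear form, sum, and take 10·log₁₀ of the total.
Σ 10^(L/10) = 10^(89.9/10) + 10^(83.0/10) + 10^(76.1/10) = 1.218e+09.
L_total = 10·log₁₀(1.218e+09) = 90.85 dB(A).

90.9 dB(A)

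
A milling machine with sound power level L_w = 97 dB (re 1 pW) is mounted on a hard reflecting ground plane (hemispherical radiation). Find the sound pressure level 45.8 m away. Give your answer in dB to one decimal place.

55.8 dB

The power spreads over a hemisphere of area 2π·r², so L_p = L_w − 10·log₁₀(2π·r²).
2π·r² = 1.318e+04 m², 10·log₁₀ of that is 41.199 dB.
L_p = 97 − 41.199 = 55.80 dB.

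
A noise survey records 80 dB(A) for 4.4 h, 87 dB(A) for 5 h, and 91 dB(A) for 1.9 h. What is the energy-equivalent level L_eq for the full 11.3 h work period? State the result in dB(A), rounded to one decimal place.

Weight each interval's intensity by its duration and average over T = 11.3 h:
Σ tᵢ·10^(Lᵢ/10) = 4.4·10^(80/10) + 5·10^(87/10) + 1.9·10^(91/10) = 5.338e+09.
L_eq = 10·log₁₀(5.338e+09/11.3) = 86.74 dB(A).

86.7 dB(A)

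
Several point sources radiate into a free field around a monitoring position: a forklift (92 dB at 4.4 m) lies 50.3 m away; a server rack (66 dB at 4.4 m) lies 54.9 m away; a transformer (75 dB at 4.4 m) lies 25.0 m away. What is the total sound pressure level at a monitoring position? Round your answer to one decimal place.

Propagate each source to the receiver with L = L_ref − 20·log₁₀(r/r_ref), then add intensities.
forklift: 92 − 20·log₁₀(50.3/4.4) = 92 − 21.16 = 70.84 dB.
server rack: 66 − 20·log₁₀(54.9/4.4) = 66 − 21.92 = 44.08 dB.
transformer: 75 − 20·log₁₀(25.0/4.4) = 75 − 15.09 = 59.91 dB.
Σ 10^(L/10) = 1.313e+07 → L_total = 10·log₁₀(1.313e+07) = 71.18 dB.

71.2 dB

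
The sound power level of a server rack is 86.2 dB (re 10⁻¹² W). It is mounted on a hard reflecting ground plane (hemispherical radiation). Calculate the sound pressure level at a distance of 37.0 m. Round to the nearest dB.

The power spreads over a hemisphere of area 2π·r², so L_p = L_w − 10·log₁₀(2π·r²).
2π·r² = 8602 m², 10·log₁₀ of that is 39.346 dB.
L_p = 86.2 − 39.346 = 46.85 dB.

47 dB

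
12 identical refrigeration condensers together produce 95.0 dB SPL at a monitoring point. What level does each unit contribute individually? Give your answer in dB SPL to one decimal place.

84.2 dB SPL

For N identical incoherent sources L_total = L₁ + 10·log₁₀ N, so L₁ = 95.0 − 10·log₁₀(12) = 95.0 − 10.792.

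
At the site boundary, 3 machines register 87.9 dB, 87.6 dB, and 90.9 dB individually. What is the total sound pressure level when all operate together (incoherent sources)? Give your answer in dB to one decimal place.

93.8 dB

For uncorrelated sources the intensities add, so convert each level to linear form, sum, and take 10·log₁₀ of the total.
Σ 10^(L/10) = 10^(87.9/10) + 10^(87.6/10) + 10^(90.9/10) = 2.422e+09.
L_total = 10·log₁₀(2.422e+09) = 93.84 dB.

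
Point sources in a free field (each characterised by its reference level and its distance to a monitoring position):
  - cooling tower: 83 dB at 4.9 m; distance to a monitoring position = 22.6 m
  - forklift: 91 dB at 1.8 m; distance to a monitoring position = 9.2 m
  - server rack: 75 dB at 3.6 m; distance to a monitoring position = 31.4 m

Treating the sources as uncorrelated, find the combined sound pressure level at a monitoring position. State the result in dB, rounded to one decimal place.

77.6 dB

Apply inverse-square spreading to bring every level to the receiver, then sum 10^(L/10).
cooling tower: 83 − 20·log₁₀(22.6/4.9) = 83 − 13.28 = 69.72 dB.
forklift: 91 − 20·log₁₀(9.2/1.8) = 91 − 14.17 = 76.83 dB.
server rack: 75 − 20·log₁₀(31.4/3.6) = 75 − 18.81 = 56.19 dB.
Σ 10^(L/10) = 5.799e+07 → L_total = 10·log₁₀(5.799e+07) = 77.63 dB.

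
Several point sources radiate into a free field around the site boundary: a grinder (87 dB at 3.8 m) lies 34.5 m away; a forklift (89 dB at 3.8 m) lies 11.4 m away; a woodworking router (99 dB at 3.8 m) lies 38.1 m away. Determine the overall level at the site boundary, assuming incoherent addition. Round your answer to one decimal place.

Apply inverse-square spreading to bring every level to the receiver, then sum 10^(L/10).
grinder: 87 − 20·log₁₀(34.5/3.8) = 87 − 19.16 = 67.84 dB.
forklift: 89 − 20·log₁₀(11.4/3.8) = 89 − 9.54 = 79.46 dB.
woodworking router: 99 − 20·log₁₀(38.1/3.8) = 99 − 20.02 = 78.98 dB.
Σ 10^(L/10) = 1.734e+08 → L_total = 10·log₁₀(1.734e+08) = 82.39 dB.

82.4 dB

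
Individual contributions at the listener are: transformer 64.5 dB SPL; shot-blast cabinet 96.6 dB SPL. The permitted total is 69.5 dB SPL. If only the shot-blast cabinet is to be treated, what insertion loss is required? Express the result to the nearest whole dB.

The untreated sources together contribute 10^(64.5/10) = 2.818e+06, i.e. 64.50 dB SPL.
To meet 69.5 dB SPL overall, the treated shot-blast cabinet may contribute at most 10^(69.5/10) − 2.818e+06 = 6.094e+06, i.e. 67.85 dB SPL.
So the shot-blast cabinet must be reduced from 96.6 to 67.85 dB SPL: IL = 28.75 dB.

29 dB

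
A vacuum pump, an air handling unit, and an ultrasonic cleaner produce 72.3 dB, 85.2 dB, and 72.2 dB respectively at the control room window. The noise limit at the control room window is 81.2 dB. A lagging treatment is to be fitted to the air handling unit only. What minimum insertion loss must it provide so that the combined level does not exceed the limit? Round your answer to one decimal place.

Fixed contribution from the other sources: Σ 10^(L/10) = 10^(72.3/10) + 10^(72.2/10) = 3.358e+07 (75.26 dB).
The limit corresponds to 10^(81.2/10) = 1.318e+08; subtracting the fixed part leaves 9.825e+07 for the air handling unit, i.e. 79.92 dB.
So the air handling unit must be reduced from 85.2 to 79.92 dB: IL = 5.28 dB.

5.3 dB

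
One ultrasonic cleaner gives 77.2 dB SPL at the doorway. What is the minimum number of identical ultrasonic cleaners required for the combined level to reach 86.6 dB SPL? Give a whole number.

9

The shortfall is 86.6 − 77.2 = 9.4 dB, and N units add 10·log₁₀ N, so need 10·log₁₀ N ≥ 9.4.
N ≥ 10^(9.4/10) = 8.710, so N = 9.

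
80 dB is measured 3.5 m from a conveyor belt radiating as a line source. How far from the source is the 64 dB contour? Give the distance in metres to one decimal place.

139.3 m

Line-source spreading drops the level by 10·log₁₀(r₂/r₁); inverting, r₂/r₁ = 10^(ΔL/10).
r₂ = 3.5·10^((80−64)/10) = 3.5·10^(16.0/10) = 139.34 m.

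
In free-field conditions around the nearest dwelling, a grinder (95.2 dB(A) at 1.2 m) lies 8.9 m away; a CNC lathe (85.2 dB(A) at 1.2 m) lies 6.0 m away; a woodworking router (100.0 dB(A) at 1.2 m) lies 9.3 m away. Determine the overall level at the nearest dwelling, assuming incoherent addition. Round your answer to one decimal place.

83.8 dB(A)

Apply inverse-square spreading to bring every level to the receiver, then sum 10^(L/10).
grinder: 95.2 − 20·log₁₀(8.9/1.2) = 95.2 − 17.40 = 77.80 dB(A).
CNC lathe: 85.2 − 20·log₁₀(6.0/1.2) = 85.2 − 13.98 = 71.22 dB(A).
woodworking router: 100.0 − 20·log₁₀(9.3/1.2) = 100.0 − 17.79 = 82.21 dB(A).
Σ 10^(L/10) = 2.399e+08 → L_total = 10·log₁₀(2.399e+08) = 83.80 dB(A).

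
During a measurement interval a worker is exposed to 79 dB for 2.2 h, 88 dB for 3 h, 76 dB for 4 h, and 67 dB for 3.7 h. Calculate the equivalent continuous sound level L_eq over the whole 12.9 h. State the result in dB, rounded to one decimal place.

L_eq = 10·log₁₀[(1/T)·Σ tᵢ·10^(Lᵢ/10)] with T = 12.9 h.
Σ tᵢ·10^(Lᵢ/10) = 2.2·10^(79/10) + 3·10^(88/10) + 4·10^(76/10) + 3.7·10^(67/10) = 2.245e+09.
L_eq = 10·log₁₀(2.245e+09/12.9) = 82.41 dB.

82.4 dB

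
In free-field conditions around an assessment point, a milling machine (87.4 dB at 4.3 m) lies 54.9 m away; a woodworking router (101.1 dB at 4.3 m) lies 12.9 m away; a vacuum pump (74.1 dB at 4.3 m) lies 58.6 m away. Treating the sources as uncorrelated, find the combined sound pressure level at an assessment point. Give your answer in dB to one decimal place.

Propagate each source to the receiver with L = L_ref − 20·log₁₀(r/r_ref), then add intensities.
milling machine: 87.4 − 20·log₁₀(54.9/4.3) = 87.4 − 22.12 = 65.28 dB.
woodworking router: 101.1 − 20·log₁₀(12.9/4.3) = 101.1 − 9.54 = 91.56 dB.
vacuum pump: 74.1 − 20·log₁₀(58.6/4.3) = 74.1 − 22.69 = 51.41 dB.
Σ 10^(L/10) = 1.435e+09 → L_total = 10·log₁₀(1.435e+09) = 91.57 dB.

91.6 dB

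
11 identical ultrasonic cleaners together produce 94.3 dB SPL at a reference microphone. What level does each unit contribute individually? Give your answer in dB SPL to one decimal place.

83.9 dB SPL

11 equal contributions raise the level by 10·log₁₀ 11 = 10.414 dB, so each unit alone gives 94.3 − 10.414.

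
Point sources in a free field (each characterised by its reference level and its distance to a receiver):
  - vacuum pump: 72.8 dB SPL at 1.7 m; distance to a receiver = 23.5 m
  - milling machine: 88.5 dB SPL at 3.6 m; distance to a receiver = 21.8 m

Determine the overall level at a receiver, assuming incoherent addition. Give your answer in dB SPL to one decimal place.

Apply inverse-square spreading to bring every level to the receiver, then sum 10^(L/10).
vacuum pump: 72.8 − 20·log₁₀(23.5/1.7) = 72.8 − 22.81 = 49.99 dB SPL.
milling machine: 88.5 − 20·log₁₀(21.8/3.6) = 88.5 − 15.64 = 72.86 dB SPL.
Σ 10^(L/10) = 1.941e+07 → L_total = 10·log₁₀(1.941e+07) = 72.88 dB SPL.

72.9 dB SPL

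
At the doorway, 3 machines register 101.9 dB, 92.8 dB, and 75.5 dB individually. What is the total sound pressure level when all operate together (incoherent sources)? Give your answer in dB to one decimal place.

For uncorrelated sources the intensities add, so convert each level to linear form, sum, and take 10·log₁₀ of the total.
Σ 10^(L/10) = 10^(101.9/10) + 10^(92.8/10) + 10^(75.5/10) = 1.743e+10.
L_total = 10·log₁₀(1.743e+10) = 102.41 dB.

102.4 dB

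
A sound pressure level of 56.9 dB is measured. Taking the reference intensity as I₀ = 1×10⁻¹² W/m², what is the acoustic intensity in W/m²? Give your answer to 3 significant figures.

I/I₀ = 10^(56.9/10) = 4.898e+05, so I = 4.898e+05 × 10⁻¹² W/m².

4.90e-07 W/m²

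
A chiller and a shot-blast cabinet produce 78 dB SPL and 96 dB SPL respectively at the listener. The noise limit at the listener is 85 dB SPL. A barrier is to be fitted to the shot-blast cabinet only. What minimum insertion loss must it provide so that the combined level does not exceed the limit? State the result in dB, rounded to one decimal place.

The untreated sources together contribute 10^(78/10) = 6.310e+07, i.e. 78.00 dB SPL.
To meet 85 dB SPL overall, the treated shot-blast cabinet may contribute at most 10^(85/10) − 6.310e+07 = 2.531e+08, i.e. 84.03 dB SPL.
Required insertion loss = 96 − 84.03 = 11.97 dB.

12.0 dB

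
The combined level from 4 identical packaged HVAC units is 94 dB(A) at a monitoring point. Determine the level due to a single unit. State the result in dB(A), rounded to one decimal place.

Dividing the total intensity by 4 lowers the level by 10·log₁₀ 4 = 6.021 dB: L₁ = 94 − 6.021.

88.0 dB(A)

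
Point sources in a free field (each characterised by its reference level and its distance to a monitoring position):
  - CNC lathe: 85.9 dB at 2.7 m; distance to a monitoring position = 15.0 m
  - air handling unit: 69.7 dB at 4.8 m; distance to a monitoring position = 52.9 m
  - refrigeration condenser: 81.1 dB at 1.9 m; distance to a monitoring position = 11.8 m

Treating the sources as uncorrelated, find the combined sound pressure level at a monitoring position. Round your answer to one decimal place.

Propagate each source to the receiver with L = L_ref − 20·log₁₀(r/r_ref), then add intensities.
CNC lathe: 85.9 − 20·log₁₀(15.0/2.7) = 85.9 − 14.89 = 71.01 dB.
air handling unit: 69.7 − 20·log₁₀(52.9/4.8) = 69.7 − 20.84 = 48.86 dB.
refrigeration condenser: 81.1 − 20·log₁₀(11.8/1.9) = 81.1 − 15.86 = 65.24 dB.
Σ 10^(L/10) = 1.602e+07 → L_total = 10·log₁₀(1.602e+07) = 72.05 dB.

72.0 dB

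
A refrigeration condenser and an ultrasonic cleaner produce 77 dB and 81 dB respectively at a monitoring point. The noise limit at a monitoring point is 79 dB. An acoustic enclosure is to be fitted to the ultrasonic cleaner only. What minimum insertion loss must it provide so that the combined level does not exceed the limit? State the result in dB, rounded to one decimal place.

Everything except the ultrasonic cleaner sums to 10^(77/10) = 5.012e+07 in linear terms, 77.00 dB.
The limit corresponds to 10^(79/10) = 7.943e+07; subtracting the fixed part leaves 2.931e+07 for the ultrasonic cleaner, i.e. 74.67 dB.
So the ultrasonic cleaner must be reduced from 81 to 74.67 dB: IL = 6.33 dB.

6.3 dB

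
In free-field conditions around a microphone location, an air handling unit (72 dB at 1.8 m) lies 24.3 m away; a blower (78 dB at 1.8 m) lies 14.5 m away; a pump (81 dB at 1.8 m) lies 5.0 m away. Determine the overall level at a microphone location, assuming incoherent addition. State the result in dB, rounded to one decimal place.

First find each source's level at the receiver (point-source: −20·log₁₀(r/r_ref)), then combine on an intensity basis.
air handling unit: 72 − 20·log₁₀(24.3/1.8) = 72 − 22.61 = 49.39 dB.
blower: 78 − 20·log₁₀(14.5/1.8) = 78 − 18.12 = 59.88 dB.
pump: 81 − 20·log₁₀(5.0/1.8) = 81 − 8.87 = 72.13 dB.
Σ 10^(L/10) = 1.737e+07 → L_total = 10·log₁₀(1.737e+07) = 72.40 dB.

72.4 dB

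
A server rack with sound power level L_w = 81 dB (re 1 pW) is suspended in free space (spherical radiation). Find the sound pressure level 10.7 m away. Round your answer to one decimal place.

49.4 dB

Free-field spherical radiation: L_p = L_w − 10·log₁₀(4π·r²), r = 10.7 m.
4π·r² = 1439 m², 10·log₁₀ of that is 31.580 dB.
L_p = 81 − 31.580 = 49.42 dB.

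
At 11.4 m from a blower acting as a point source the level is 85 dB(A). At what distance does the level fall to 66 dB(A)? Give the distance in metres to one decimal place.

The 19.0 dB drop corresponds to a distance ratio of 10^(19.0/20) for a point source.
r₂ = 11.4·10^((85−66)/20) = 11.4·10^(19.0/20) = 101.60 m.

101.6 m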